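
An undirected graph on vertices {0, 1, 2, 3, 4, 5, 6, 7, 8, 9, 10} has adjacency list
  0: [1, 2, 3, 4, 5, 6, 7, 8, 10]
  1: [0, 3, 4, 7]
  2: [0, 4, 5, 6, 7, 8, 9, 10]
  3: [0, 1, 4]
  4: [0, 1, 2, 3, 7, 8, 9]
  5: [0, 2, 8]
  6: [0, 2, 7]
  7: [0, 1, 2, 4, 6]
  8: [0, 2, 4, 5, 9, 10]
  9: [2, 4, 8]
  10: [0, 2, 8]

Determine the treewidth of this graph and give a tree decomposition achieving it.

Treewidth 3.
Bags: B1 = {0, 2, 5, 8}  B2 = {0, 2, 8, 10}  B3 = {0, 2, 4, 8}  B4 = {0, 2, 4, 7}  B5 = {0, 1, 4, 7}  B6 = {0, 2, 6, 7}  B7 = {2, 4, 8, 9}  B8 = {0, 1, 3, 4}
Tree: B1–B2, B2–B3, B3–B4, B4–B5, B4–B6, B3–B7, B5–B8

Each bag holds 4 vertices, so the decomposition has width 3, which upper-bounds the treewidth. On the other hand G contains the 4-clique {0, 1, 3, 4}. A clique must lie in a single bag of any decomposition, so no decomposition can have width below 3. Hence tw(G) = 3 exactly.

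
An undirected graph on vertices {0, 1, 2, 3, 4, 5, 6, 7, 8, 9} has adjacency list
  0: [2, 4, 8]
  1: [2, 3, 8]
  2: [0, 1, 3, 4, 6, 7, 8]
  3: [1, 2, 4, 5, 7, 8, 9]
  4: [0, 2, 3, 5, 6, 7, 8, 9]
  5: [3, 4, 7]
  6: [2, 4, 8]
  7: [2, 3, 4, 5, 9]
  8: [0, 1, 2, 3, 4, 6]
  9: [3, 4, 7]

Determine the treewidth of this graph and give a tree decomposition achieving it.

Each bag holds 4 vertices, so the decomposition has width 3, which upper-bounds the treewidth. Conversely, {1, 2, 3, 8} is a clique of size 4, and the vertices of any clique must share a bag in every tree decomposition; so some bag has ≥ 4 vertices and tw(G) ≥ 3. Hence tw(G) = 3 exactly.

Treewidth 3.
One such decomposition:
Bags: B1 = {2, 3, 4, 7}  B2 = {2, 3, 4, 8}  B3 = {2, 4, 6, 8}  B4 = {3, 4, 5, 7}  B5 = {3, 4, 7, 9}  B6 = {0, 2, 4, 8}  B7 = {1, 2, 3, 8}
Tree: B1–B2, B2–B3, B1–B4, B1–B5, B3–B6, B2–B7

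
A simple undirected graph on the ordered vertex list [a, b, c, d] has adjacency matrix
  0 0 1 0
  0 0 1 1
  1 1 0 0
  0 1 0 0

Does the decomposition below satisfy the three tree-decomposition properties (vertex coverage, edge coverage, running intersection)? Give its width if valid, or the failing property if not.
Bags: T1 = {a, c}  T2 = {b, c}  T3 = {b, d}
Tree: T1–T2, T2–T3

Every vertex of G appears in some bag (union = {a, b, c, d}); every edge is covered by a bag; and for each vertex v the set of bags containing v is connected in the bag tree. The decomposition is therefore valid. The largest bag has 2 vertices, so the width is 1.

Yes; width 1.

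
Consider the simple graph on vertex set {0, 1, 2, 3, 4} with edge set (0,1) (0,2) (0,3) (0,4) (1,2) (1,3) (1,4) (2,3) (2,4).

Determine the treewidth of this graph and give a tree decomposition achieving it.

Each bag holds 4 vertices, so the decomposition has width 3, which upper-bounds the treewidth. Conversely, {0, 1, 2, 3} is a clique of size 4, and the vertices of any clique must share a bag in every tree decomposition; so some bag has ≥ 4 vertices and tw(G) ≥ 3. Combining the bounds, tw(G) = 3.

Treewidth 3.
One such decomposition:
Bags: B1 = {0, 1, 2, 3}  B2 = {0, 1, 2, 4}
Tree: B1–B2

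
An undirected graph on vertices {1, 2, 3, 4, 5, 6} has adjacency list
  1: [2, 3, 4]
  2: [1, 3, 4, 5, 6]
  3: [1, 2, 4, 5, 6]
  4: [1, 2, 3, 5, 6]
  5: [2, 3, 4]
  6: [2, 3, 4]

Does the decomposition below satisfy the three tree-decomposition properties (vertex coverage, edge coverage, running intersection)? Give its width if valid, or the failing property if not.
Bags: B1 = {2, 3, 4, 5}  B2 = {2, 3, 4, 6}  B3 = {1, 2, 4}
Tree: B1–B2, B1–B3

No — edge (3,1) lies in no bag.

A tree decomposition must satisfy three properties: every vertex lies in some bag; for every edge, both endpoints lie together in some bag; and for every vertex, the bags containing it form a connected subtree. Here edge (3,1) lies in no bag, so the decomposition is invalid.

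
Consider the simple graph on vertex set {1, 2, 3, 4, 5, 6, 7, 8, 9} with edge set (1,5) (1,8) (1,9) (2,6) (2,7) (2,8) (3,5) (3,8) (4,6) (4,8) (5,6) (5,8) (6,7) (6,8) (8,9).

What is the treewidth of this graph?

A width-2 tree decomposition is:
Bags: B1 = {4, 6, 8}  B2 = {5, 6, 8}  B3 = {3, 5, 8}  B4 = {1, 5, 8}  B5 = {2, 6, 8}  B6 = {1, 8, 9}  B7 = {2, 6, 7}
Tree: B1–B2, B2–B3, B2–B4, B1–B5, B4–B6, B5–B7
The largest bag has 3 vertices, giving width 2; this decomposition certifies tw(G) ≤ 2. For the lower bound, the 3 vertices {1, 8, 9} are pairwise adjacent, and any tree decomposition puts a clique entirely inside one bag — forcing width ≥ 2. Combining the bounds, tw(G) = 2.

2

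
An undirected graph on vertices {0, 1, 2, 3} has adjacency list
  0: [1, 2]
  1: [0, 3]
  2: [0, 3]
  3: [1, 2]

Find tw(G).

A width-2 tree decomposition is:
Bags: B1 = {0, 2, 3}  B2 = {0, 1, 3}
Tree: B1–B2
Every bag has size at most 3, so the width is 3 − 1 = 2 and tw(G) ≤ 2. For the lower bound, G contains the cycle 0–2–3–1–0, so G is not a forest; only forests have treewidth ≤ 1, hence tw(G) ≥ 2. Hence tw(G) = 2 exactly.

2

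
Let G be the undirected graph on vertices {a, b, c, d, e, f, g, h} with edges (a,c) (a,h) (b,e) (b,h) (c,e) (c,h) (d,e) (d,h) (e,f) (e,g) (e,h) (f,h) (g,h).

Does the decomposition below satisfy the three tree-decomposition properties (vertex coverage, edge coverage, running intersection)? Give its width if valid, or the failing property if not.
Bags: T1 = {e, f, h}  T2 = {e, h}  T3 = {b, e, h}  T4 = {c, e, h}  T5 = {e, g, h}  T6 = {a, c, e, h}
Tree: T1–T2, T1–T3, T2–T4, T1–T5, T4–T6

No — vertex d appears in no bag.

A tree decomposition must satisfy three properties: every vertex lies in some bag; for every edge, both endpoints lie together in some bag; and for every vertex, the bags containing it form a connected subtree. Here vertex d appears in no bag, so the decomposition is invalid.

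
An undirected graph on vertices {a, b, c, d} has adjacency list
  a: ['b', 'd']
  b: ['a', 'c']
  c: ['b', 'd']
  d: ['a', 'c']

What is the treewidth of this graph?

2

A width-2 tree decomposition is:
Bags: B1 = {a, b, d}  B2 = {b, c, d}
Tree: B1–B2
The largest bag has 3 vertices, giving width 2; this decomposition certifies tw(G) ≤ 2. Since b–a–d–c–b is a cycle in G, G is not acyclic. Forests are exactly the graphs of treewidth ≤ 1, so tw(G) ≥ 2. Combining the bounds, tw(G) = 2.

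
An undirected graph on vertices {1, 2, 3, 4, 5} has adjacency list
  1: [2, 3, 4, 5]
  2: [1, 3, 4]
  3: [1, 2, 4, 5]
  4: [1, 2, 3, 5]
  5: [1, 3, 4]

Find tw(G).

A width-3 tree decomposition is:
Bags: B1 = {1, 2, 3, 4}  B2 = {1, 3, 4, 5}
Tree: B1–B2
The largest bag has 4 vertices, giving width 3; this decomposition certifies tw(G) ≤ 3. For the lower bound, the 4 vertices {1, 2, 3, 4} are pairwise adjacent, and any tree decomposition puts a clique entirely inside one bag — forcing width ≥ 3. The upper and lower bounds meet at 3, so that is the treewidth.

3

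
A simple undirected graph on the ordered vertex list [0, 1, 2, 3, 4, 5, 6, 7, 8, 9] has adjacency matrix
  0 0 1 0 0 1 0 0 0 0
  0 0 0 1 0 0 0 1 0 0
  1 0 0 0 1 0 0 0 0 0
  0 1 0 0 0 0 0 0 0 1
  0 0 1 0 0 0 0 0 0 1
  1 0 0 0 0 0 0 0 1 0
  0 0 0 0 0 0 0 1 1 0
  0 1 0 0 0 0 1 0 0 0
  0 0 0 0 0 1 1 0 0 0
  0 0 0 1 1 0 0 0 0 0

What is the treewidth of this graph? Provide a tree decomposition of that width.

Treewidth 2.
Bags: B1 = {1, 3, 7}  B2 = {3, 7, 9}  B3 = {4, 7, 9}  B4 = {2, 4, 7}  B5 = {0, 2, 7}  B6 = {0, 5, 7}  B7 = {5, 7, 8}  B8 = {6, 7, 8}
Tree: B1–B2, B2–B3, B3–B4, B4–B5, B5–B6, B6–B7, B7–B8

The largest bag has 3 vertices, giving width 2; this decomposition certifies tw(G) ≤ 2. For the lower bound, G contains the cycle 7–1–3–9–4–2–0–5–8–6–7, so G is not a forest; only forests have treewidth ≤ 1, hence tw(G) ≥ 2. Therefore the treewidth is 2.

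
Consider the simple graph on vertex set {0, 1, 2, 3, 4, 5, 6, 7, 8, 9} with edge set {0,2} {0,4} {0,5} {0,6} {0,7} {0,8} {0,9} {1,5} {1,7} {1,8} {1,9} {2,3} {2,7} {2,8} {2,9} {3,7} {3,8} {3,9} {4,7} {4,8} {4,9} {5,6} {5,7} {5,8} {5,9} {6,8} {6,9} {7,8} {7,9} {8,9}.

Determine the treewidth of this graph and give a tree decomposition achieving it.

Every bag has size at most 5, so the width is 5 − 1 = 4 and tw(G) ≤ 4. For the lower bound, the 5 vertices {0, 5, 6, 8, 9} are pairwise adjacent, and any tree decomposition puts a clique entirely inside one bag — forcing width ≥ 4. The upper and lower bounds meet at 4, so that is the treewidth.

Treewidth 4.
Bags: B1 = {0, 2, 7, 8, 9}  B2 = {0, 5, 7, 8, 9}  B3 = {0, 4, 7, 8, 9}  B4 = {1, 5, 7, 8, 9}  B5 = {0, 5, 6, 8, 9}  B6 = {2, 3, 7, 8, 9}
Tree: B1–B2, B2–B3, B2–B4, B2–B5, B1–B6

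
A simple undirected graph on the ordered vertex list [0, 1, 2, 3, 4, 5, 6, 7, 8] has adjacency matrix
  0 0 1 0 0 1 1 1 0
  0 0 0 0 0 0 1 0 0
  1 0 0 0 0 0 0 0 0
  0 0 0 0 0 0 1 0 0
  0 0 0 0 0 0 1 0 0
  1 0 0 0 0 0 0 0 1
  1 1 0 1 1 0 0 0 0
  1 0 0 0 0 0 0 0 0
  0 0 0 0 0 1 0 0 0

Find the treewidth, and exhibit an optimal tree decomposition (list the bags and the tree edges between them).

The largest bag has 2 vertices, giving width 1; this decomposition certifies tw(G) ≤ 1. Since G has at least one edge (e.g. 0–7), it is not an edgeless graph, so tw(G) ≥ 1. Combining the bounds, tw(G) = 1.

Treewidth 1.
Bags: B1 = {0, 7}  B2 = {0, 5}  B3 = {0, 2}  B4 = {5, 8}  B5 = {0, 6}  B6 = {1, 6}  B7 = {3, 6}  B8 = {4, 6}
Tree: B1–B2, B2–B3, B2–B4, B2–B5, B5–B6, B6–B7, B6–B8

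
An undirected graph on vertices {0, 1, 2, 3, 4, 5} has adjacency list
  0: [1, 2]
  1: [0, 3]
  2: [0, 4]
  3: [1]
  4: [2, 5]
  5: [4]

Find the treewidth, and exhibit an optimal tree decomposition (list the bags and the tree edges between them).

Every bag has size at most 2, so the width is 2 − 1 = 1 and tw(G) ≤ 1. Any graph with an edge has treewidth ≥ 1, and G has the edge 5–4. Therefore the treewidth is 1.

Treewidth 1.
One optimal decomposition is:
Bags: B1 = {4, 5}  B2 = {2, 4}  B3 = {0, 2}  B4 = {0, 1}  B5 = {1, 3}
Tree: B1–B2, B2–B3, B3–B4, B4–B5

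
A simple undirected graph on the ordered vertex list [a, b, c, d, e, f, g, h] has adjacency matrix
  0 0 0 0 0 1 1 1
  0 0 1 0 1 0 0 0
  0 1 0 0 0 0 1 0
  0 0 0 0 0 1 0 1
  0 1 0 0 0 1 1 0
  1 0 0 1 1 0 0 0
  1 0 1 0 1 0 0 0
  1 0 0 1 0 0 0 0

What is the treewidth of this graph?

2

A width-2 tree decomposition is:
Bags: B1 = {b, c, e}  B2 = {c, e, g}  B3 = {e, f, g}  B4 = {a, f, g}  B5 = {a, d, f}  B6 = {a, d, h}
Tree: B1–B2, B2–B3, B3–B4, B4–B5, B5–B6
The largest bag has 3 vertices, giving width 2; this decomposition certifies tw(G) ≤ 2. Since b–c–g–e–b is a cycle in G, G is not acyclic. Forests are exactly the graphs of treewidth ≤ 1, so tw(G) ≥ 2. The upper and lower bounds meet at 2, so that is the treewidth.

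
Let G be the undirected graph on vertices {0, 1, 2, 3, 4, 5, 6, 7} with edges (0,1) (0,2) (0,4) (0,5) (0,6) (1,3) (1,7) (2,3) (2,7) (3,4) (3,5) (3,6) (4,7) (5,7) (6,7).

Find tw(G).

A width-3 tree decomposition is:
Bags: B1 = {0, 3, 4, 7}  B2 = {0, 3, 5, 7}  B3 = {0, 3, 6, 7}  B4 = {0, 1, 3, 7}  B5 = {0, 2, 3, 7}
Tree: B1–B2, B2–B3, B3–B4, B4–B5
Every bag has size at most 4, so the width is 4 − 1 = 3 and tw(G) ≤ 3. For the lower bound: the 4 vertex sets {0,4}, {3,5}, {7}, {6} are disjoint, each induces a connected subgraph, and every pair is joined by at least one edge of G. Contracting each set to a single vertex therefore yields K_{4} as a minor, and since treewidth is minor-monotone, tw(G) ≥ tw(K_{4}) = 3. Therefore the treewidth is 3.

3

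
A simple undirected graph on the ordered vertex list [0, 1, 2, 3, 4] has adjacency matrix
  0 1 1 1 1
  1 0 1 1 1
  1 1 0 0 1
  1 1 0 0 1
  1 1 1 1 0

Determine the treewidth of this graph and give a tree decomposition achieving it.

Treewidth 3.
One optimal decomposition is:
Bags: B1 = {0, 1, 2, 4}  B2 = {0, 1, 3, 4}
Tree: B1–B2

The largest bag has 4 vertices, giving width 3; this decomposition certifies tw(G) ≤ 3. Conversely, {0, 1, 2, 4} is a clique of size 4, and the vertices of any clique must share a bag in every tree decomposition; so some bag has ≥ 4 vertices and tw(G) ≥ 3. Combining the bounds, tw(G) = 3.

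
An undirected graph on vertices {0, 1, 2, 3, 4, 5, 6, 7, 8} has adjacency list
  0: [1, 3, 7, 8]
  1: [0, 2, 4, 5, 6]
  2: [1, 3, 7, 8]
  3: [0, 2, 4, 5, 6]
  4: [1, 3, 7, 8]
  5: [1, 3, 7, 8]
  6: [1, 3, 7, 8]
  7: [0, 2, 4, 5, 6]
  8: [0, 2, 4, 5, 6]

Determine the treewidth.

A width-4 tree decomposition is:
Bags: B1 = {1, 3, 4, 7, 8}  B2 = {1, 3, 5, 7, 8}  B3 = {0, 1, 3, 7, 8}  B4 = {1, 3, 6, 7, 8}  B5 = {1, 2, 3, 7, 8}
Tree: B1–B2, B2–B3, B3–B4, B4–B5
The largest bag has 5 vertices, giving width 4; this decomposition certifies tw(G) ≤ 4. For the lower bound: the 5 vertex sets {3,4}, {5,8}, {0,1}, {7}, {6} are disjoint, each induces a connected subgraph, and every pair is joined by at least one edge of G. Contracting each set to a single vertex therefore yields K_{5} as a minor, and since treewidth is minor-monotone, tw(G) ≥ tw(K_{5}) = 4. Therefore the treewidth is 4.

4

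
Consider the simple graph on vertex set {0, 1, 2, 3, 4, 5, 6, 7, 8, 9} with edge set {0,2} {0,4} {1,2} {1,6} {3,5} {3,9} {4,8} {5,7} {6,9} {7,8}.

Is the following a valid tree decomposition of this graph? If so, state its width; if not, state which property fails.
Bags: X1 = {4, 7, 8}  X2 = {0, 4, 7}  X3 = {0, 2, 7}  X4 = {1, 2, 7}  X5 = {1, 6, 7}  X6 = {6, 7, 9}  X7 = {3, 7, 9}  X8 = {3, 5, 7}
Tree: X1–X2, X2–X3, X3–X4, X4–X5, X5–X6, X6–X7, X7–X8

Every vertex of G appears in some bag (union = {0, 1, 2, 3, 4, 5, 6, 7, 8, 9}); every edge is covered by a bag; and for each vertex v the set of bags containing v is connected in the bag tree. The decomposition is therefore valid. The largest bag has 3 vertices, so the width is 2.

Yes; width 2.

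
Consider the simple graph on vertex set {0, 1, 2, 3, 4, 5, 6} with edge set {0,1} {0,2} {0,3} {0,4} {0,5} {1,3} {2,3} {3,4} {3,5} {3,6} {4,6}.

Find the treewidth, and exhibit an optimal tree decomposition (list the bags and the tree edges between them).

The largest bag has 3 vertices, giving width 2; this decomposition certifies tw(G) ≤ 2. On the other hand G contains the 3-clique {0, 1, 3}. A clique must lie in a single bag of any decomposition, so no decomposition can have width below 2. Hence tw(G) = 2 exactly.

Treewidth 2.
One such decomposition:
Bags: B1 = {0, 2, 3}  B2 = {0, 1, 3}  B3 = {0, 3, 4}  B4 = {3, 4, 6}  B5 = {0, 3, 5}
Tree: B1–B2, B2–B3, B3–B4, B3–B5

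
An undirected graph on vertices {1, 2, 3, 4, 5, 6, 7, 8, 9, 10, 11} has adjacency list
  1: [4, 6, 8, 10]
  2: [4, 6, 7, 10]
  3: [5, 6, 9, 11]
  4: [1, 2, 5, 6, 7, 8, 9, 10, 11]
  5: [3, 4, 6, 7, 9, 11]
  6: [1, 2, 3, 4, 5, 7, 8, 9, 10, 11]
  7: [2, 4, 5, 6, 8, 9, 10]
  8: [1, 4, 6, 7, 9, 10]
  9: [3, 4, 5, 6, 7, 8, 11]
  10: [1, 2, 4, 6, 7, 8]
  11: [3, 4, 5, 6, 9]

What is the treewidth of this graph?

4

A width-4 tree decomposition is:
Bags: B1 = {4, 5, 6, 9, 11}  B2 = {4, 5, 6, 7, 9}  B3 = {4, 6, 7, 8, 9}  B4 = {4, 6, 7, 8, 10}  B5 = {3, 5, 6, 9, 11}  B6 = {2, 4, 6, 7, 10}  B7 = {1, 4, 6, 8, 10}
Tree: B1–B2, B2–B3, B3–B4, B1–B5, B4–B6, B4–B7
Every bag has size at most 5, so the width is 5 − 1 = 4 and tw(G) ≤ 4. For the lower bound, the 5 vertices {3, 5, 6, 9, 11} are pairwise adjacent, and any tree decomposition puts a clique entirely inside one bag — forcing width ≥ 4. Combining the bounds, tw(G) = 4.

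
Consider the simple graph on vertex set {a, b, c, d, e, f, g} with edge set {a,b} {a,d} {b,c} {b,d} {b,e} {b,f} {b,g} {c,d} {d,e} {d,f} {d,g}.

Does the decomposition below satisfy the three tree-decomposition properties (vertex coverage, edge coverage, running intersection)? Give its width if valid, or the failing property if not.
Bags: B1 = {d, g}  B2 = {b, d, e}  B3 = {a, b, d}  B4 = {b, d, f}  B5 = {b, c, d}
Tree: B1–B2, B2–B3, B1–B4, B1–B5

No — edge (b,g) lies in no bag.

A tree decomposition must satisfy three properties: every vertex lies in some bag; for every edge, both endpoints lie together in some bag; and for every vertex, the bags containing it form a connected subtree. Here edge (b,g) lies in no bag, so the decomposition is invalid.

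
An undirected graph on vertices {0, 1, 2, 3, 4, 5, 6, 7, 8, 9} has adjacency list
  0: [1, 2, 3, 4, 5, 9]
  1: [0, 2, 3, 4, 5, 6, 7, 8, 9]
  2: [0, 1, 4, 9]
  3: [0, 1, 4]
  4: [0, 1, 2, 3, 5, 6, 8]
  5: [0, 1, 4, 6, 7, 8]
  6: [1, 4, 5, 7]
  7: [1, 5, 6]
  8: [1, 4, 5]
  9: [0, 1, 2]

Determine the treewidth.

A width-3 tree decomposition is:
Bags: B1 = {1, 4, 5, 6}  B2 = {1, 5, 6, 7}  B3 = {0, 1, 4, 5}  B4 = {0, 1, 3, 4}  B5 = {0, 1, 2, 4}  B6 = {1, 4, 5, 8}  B7 = {0, 1, 2, 9}
Tree: B1–B2, B1–B3, B3–B4, B3–B5, B3–B6, B5–B7
Every bag has size at most 4, so the width is 4 − 1 = 3 and tw(G) ≤ 3. On the other hand G contains the 4-clique {0, 1, 2, 9}. A clique must lie in a single bag of any decomposition, so no decomposition can have width below 3. Therefore the treewidth is 3.

3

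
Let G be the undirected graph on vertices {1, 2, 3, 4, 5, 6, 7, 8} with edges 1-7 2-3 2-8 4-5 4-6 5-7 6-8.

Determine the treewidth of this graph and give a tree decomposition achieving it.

Every bag has size at most 2, so the width is 2 − 1 = 1 and tw(G) ≤ 1. G has an edge, so its treewidth is at least 1. The upper and lower bounds meet at 1, so that is the treewidth.

Treewidth 1.
One optimal decomposition is:
Bags: B1 = {2, 3}  B2 = {2, 8}  B3 = {6, 8}  B4 = {4, 6}  B5 = {4, 5}  B6 = {5, 7}  B7 = {1, 7}
Tree: B1–B2, B2–B3, B3–B4, B4–B5, B5–B6, B6–B7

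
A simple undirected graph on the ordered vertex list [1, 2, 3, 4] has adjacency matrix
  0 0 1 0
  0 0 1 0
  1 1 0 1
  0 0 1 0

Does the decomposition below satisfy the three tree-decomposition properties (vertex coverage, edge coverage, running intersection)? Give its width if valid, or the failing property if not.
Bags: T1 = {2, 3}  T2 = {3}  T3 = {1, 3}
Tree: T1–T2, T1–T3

A tree decomposition must satisfy three properties: every vertex lies in some bag; for every edge, both endpoints lie together in some bag; and for every vertex, the bags containing it form a connected subtree. Here vertex 4 appears in no bag, so the decomposition is invalid.

No — vertex 4 appears in no bag.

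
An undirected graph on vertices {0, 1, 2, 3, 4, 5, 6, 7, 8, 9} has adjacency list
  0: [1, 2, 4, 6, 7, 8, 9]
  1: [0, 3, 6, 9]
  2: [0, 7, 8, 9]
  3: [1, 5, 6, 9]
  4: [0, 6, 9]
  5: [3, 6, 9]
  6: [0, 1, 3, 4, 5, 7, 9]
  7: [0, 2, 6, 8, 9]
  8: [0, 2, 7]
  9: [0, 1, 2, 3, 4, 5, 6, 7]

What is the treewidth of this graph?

A width-3 tree decomposition is:
Bags: B1 = {0, 2, 7, 9}  B2 = {0, 6, 7, 9}  B3 = {0, 2, 7, 8}  B4 = {0, 1, 6, 9}  B5 = {1, 3, 6, 9}  B6 = {0, 4, 6, 9}  B7 = {3, 5, 6, 9}
Tree: B1–B2, B1–B3, B2–B4, B4–B5, B2–B6, B5–B7
Every bag has size at most 4, so the width is 4 − 1 = 3 and tw(G) ≤ 3. For the lower bound, the 4 vertices {0, 2, 7, 8} are pairwise adjacent, and any tree decomposition puts a clique entirely inside one bag — forcing width ≥ 3. Therefore the treewidth is 3.

3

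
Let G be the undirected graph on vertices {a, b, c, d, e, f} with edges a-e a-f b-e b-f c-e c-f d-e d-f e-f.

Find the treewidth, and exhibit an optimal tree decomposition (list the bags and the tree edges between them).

Treewidth 2.
One optimal decomposition is:
Bags: B1 = {d, e, f}  B2 = {a, e, f}  B3 = {b, e, f}  B4 = {c, e, f}
Tree: B1–B2, B2–B3, B1–B4

Every bag has size at most 3, so the width is 3 − 1 = 2 and tw(G) ≤ 2. On the other hand G contains the 3-clique {d, e, f}. A clique must lie in a single bag of any decomposition, so no decomposition can have width below 2. The upper and lower bounds meet at 2, so that is the treewidth.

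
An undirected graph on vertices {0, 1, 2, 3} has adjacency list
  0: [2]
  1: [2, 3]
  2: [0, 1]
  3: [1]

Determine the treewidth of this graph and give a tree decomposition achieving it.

Treewidth 1.
One such decomposition:
Bags: B1 = {1, 2}  B2 = {0, 2}  B3 = {1, 3}
Tree: B1–B2, B1–B3

Each bag holds 2 vertices, so the decomposition has width 1, which upper-bounds the treewidth. Since G has at least one edge (e.g. 2–1), it is not an edgeless graph, so tw(G) ≥ 1. Therefore the treewidth is 1.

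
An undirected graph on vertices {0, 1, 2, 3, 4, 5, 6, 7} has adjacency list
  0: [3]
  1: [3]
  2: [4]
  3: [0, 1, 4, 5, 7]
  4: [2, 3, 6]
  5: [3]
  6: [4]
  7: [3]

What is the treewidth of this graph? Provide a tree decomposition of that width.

The largest bag has 2 vertices, giving width 1; this decomposition certifies tw(G) ≤ 1. Any graph with an edge has treewidth ≥ 1, and G has the edge 4–3. Combining the bounds, tw(G) = 1.

Treewidth 1.
One optimal decomposition is:
Bags: B1 = {3, 4}  B2 = {4, 6}  B3 = {2, 4}  B4 = {3, 5}  B5 = {0, 3}  B6 = {3, 7}  B7 = {1, 3}
Tree: B1–B2, B1–B3, B1–B4, B4–B5, B5–B6, B5–B7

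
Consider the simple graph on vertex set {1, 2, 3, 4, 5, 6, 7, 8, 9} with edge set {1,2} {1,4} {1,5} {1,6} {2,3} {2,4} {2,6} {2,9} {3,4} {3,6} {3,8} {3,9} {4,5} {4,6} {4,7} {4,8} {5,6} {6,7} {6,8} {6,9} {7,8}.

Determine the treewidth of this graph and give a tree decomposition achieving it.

The largest bag has 4 vertices, giving width 3; this decomposition certifies tw(G) ≤ 3. Conversely, {2, 3, 6, 9} is a clique of size 4, and the vertices of any clique must share a bag in every tree decomposition; so some bag has ≥ 4 vertices and tw(G) ≥ 3. Combining the bounds, tw(G) = 3.

Treewidth 3.
One such decomposition:
Bags: B1 = {3, 4, 6, 8}  B2 = {2, 3, 4, 6}  B3 = {4, 6, 7, 8}  B4 = {1, 2, 4, 6}  B5 = {2, 3, 6, 9}  B6 = {1, 4, 5, 6}
Tree: B1–B2, B1–B3, B2–B4, B2–B5, B4–B6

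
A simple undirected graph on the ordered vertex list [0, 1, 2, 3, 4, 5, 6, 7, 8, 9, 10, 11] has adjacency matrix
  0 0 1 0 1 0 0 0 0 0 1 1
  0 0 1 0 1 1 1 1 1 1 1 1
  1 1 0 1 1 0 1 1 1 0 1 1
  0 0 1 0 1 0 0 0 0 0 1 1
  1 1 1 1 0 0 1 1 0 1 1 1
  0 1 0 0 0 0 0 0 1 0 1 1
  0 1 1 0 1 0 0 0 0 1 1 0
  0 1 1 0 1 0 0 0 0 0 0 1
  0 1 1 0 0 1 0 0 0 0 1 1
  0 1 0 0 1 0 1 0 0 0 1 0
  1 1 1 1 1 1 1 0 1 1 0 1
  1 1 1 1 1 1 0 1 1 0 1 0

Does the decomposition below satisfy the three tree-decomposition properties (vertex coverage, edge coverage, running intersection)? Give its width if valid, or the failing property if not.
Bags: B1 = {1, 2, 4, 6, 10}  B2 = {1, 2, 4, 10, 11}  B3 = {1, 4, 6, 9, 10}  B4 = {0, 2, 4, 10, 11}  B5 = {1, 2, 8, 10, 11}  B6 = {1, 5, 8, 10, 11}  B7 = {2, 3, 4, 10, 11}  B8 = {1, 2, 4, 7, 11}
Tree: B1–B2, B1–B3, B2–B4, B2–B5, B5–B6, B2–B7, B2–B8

Yes; width 4.

Every vertex of G appears in some bag (union = {0, 1, 2, 3, 4, 5, 6, 7, 8, 9, 10, 11}); every edge is covered by a bag; and for each vertex v the set of bags containing v is connected in the bag tree. The decomposition is therefore valid. The largest bag has 5 vertices, so the width is 4.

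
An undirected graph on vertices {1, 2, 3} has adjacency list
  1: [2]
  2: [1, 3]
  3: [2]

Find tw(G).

1

A width-1 tree decomposition is:
Bags: B1 = {2, 3}  B2 = {1, 2}
Tree: B1–B2
The largest bag has 2 vertices, giving width 1; this decomposition certifies tw(G) ≤ 1. Since G has at least one edge (e.g. 2–3), it is not an edgeless graph, so tw(G) ≥ 1. Hence tw(G) = 1 exactly.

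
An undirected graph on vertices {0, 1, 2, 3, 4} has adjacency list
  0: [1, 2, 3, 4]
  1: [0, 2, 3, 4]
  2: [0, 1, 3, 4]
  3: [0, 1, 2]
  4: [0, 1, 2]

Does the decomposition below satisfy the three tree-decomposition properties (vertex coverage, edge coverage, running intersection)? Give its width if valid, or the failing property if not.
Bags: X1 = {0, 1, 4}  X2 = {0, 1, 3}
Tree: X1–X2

A tree decomposition must satisfy three properties: every vertex lies in some bag; for every edge, both endpoints lie together in some bag; and for every vertex, the bags containing it form a connected subtree. Here vertex 2 appears in no bag, so the decomposition is invalid.

No — vertex 2 appears in no bag.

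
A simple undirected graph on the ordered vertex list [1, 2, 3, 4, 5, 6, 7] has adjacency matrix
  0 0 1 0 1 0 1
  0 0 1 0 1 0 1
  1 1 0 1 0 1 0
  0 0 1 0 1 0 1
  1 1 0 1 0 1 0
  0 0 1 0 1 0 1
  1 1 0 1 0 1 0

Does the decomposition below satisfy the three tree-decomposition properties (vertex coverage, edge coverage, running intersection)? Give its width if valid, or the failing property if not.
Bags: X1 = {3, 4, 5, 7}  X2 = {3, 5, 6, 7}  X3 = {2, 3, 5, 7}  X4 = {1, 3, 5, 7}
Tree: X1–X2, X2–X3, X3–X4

Vertex coverage: the bags together contain {1, 2, 3, 4, 5, 6, 7}, the full vertex set. Edge coverage: each edge of G has both endpoints in at least one bag. Running intersection: for every vertex, the bags containing it form a connected subtree. All three properties hold, so this is a valid tree decomposition of width max|bag| − 1 = 3, and hence tw(G) ≤ 3.

Yes; width 3.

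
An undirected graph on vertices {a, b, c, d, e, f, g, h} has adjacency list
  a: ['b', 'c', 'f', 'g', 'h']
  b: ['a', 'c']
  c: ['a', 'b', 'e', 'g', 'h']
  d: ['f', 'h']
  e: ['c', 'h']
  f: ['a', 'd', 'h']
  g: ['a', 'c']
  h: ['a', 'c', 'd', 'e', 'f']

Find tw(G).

A width-2 tree decomposition is:
Bags: B1 = {a, c, h}  B2 = {a, f, h}  B3 = {a, c, g}  B4 = {d, f, h}  B5 = {c, e, h}  B6 = {a, b, c}
Tree: B1–B2, B1–B3, B2–B4, B1–B5, B3–B6
Each bag holds 3 vertices, so the decomposition has width 2, which upper-bounds the treewidth. On the other hand G contains the 3-clique {a, c, g}. A clique must lie in a single bag of any decomposition, so no decomposition can have width below 2. Therefore the treewidth is 2.

2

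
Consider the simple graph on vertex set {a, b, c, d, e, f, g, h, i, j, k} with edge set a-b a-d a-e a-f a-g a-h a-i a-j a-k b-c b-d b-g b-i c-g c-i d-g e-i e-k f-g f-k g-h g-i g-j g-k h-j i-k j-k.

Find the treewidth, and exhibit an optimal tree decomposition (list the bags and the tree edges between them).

Treewidth 3.
One such decomposition:
Bags: B1 = {a, g, j, k}  B2 = {a, g, i, k}  B3 = {a, b, g, i}  B4 = {a, e, i, k}  B5 = {a, f, g, k}  B6 = {a, g, h, j}  B7 = {a, b, d, g}  B8 = {b, c, g, i}
Tree: B1–B2, B2–B3, B2–B4, B2–B5, B1–B6, B3–B7, B3–B8

Each bag holds 4 vertices, so the decomposition has width 3, which upper-bounds the treewidth. Conversely, {b, c, g, i} is a clique of size 4, and the vertices of any clique must share a bag in every tree decomposition; so some bag has ≥ 4 vertices and tw(G) ≥ 3. Hence tw(G) = 3 exactly.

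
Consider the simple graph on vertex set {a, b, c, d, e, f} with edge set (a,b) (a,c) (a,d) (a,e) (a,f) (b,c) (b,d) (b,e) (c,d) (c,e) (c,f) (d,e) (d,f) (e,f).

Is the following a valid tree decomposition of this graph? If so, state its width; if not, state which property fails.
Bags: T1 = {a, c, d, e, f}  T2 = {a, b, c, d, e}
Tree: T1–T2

Yes; width 4.

Every vertex of G appears in some bag (union = {a, b, c, d, e, f}); every edge is covered by a bag; and for each vertex v the set of bags containing v is connected in the bag tree. The decomposition is therefore valid. The largest bag has 5 vertices, so the width is 4.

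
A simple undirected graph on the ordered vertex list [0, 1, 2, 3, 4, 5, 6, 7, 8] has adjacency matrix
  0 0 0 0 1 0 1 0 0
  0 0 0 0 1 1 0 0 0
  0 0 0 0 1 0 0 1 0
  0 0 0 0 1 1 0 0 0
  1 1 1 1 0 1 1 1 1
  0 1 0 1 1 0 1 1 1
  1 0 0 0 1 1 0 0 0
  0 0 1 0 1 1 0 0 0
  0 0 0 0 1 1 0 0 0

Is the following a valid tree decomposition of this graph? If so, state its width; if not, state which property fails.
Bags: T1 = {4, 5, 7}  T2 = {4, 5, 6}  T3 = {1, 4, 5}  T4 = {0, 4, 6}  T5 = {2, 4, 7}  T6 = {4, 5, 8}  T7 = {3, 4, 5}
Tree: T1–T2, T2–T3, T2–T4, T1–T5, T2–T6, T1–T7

Yes; width 2.

Checking the three conditions: (i) the bags cover all of {0, 1, 2, 3, 4, 5, 6, 7, 8}; (ii) for each edge, some bag contains both endpoints; (iii) the bags containing any fixed vertex form a subtree. All hold, so the decomposition is valid with width 3 − 1 = 2.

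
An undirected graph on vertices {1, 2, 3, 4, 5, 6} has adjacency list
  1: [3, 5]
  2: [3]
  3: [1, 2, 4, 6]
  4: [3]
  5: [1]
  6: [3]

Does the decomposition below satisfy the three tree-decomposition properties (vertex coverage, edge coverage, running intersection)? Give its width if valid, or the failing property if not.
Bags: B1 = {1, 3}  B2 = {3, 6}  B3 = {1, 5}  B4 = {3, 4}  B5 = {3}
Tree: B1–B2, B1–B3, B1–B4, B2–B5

No — vertex 2 appears in no bag.

A tree decomposition must satisfy three properties: every vertex lies in some bag; for every edge, both endpoints lie together in some bag; and for every vertex, the bags containing it form a connected subtree. Here vertex 2 appears in no bag, so the decomposition is invalid.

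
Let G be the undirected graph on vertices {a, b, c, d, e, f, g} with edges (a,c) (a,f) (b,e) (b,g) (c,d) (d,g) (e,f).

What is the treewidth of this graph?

2

A width-2 tree decomposition is:
Bags: B1 = {b, e, f}  B2 = {b, f, g}  B3 = {d, f, g}  B4 = {c, d, f}  B5 = {a, c, f}
Tree: B1–B2, B2–B3, B3–B4, B4–B5
Each bag holds 3 vertices, so the decomposition has width 2, which upper-bounds the treewidth. Since f–e–b–g–d–c–a–f is a cycle in G, G is not acyclic. Forests are exactly the graphs of treewidth ≤ 1, so tw(G) ≥ 2. Therefore the treewidth is 2.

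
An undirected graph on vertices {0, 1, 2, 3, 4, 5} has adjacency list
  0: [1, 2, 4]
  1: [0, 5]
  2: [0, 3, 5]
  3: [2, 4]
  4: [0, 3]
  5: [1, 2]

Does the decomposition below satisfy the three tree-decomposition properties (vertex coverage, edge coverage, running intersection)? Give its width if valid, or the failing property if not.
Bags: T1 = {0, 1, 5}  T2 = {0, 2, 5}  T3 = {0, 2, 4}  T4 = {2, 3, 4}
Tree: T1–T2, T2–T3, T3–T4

Yes; width 2.

Checking the three conditions: (i) the bags cover all of {0, 1, 2, 3, 4, 5}; (ii) for each edge, some bag contains both endpoints; (iii) the bags containing any fixed vertex form a subtree. All hold, so the decomposition is valid with width 3 − 1 = 2.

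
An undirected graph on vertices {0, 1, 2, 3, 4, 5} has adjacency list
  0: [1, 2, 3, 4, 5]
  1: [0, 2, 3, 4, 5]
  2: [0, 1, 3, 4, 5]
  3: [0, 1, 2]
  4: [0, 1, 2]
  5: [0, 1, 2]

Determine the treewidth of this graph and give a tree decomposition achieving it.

Treewidth 3.
Bags: B1 = {0, 1, 2, 5}  B2 = {0, 1, 2, 4}  B3 = {0, 1, 2, 3}
Tree: B1–B2, B2–B3

Every bag has size at most 4, so the width is 4 − 1 = 3 and tw(G) ≤ 3. Conversely, {0, 1, 2, 3} is a clique of size 4, and the vertices of any clique must share a bag in every tree decomposition; so some bag has ≥ 4 vertices and tw(G) ≥ 3. Therefore the treewidth is 3.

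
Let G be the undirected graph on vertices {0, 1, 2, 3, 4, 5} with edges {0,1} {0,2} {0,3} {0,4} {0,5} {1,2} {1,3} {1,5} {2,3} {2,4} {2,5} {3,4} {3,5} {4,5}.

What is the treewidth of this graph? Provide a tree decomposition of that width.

Treewidth 4.
One optimal decomposition is:
Bags: B1 = {0, 2, 3, 4, 5}  B2 = {0, 1, 2, 3, 5}
Tree: B1–B2

Each bag holds 5 vertices, so the decomposition has width 4, which upper-bounds the treewidth. For the lower bound, the 5 vertices {0, 1, 2, 3, 5} are pairwise adjacent, and any tree decomposition puts a clique entirely inside one bag — forcing width ≥ 4. Hence tw(G) = 4 exactly.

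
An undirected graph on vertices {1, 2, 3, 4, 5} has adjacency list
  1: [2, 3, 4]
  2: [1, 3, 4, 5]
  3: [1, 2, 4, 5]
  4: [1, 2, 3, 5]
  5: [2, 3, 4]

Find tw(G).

3

A width-3 tree decomposition is:
Bags: B1 = {2, 3, 4, 5}  B2 = {1, 2, 3, 4}
Tree: B1–B2
Each bag holds 4 vertices, so the decomposition has width 3, which upper-bounds the treewidth. For the lower bound, the 4 vertices {1, 2, 3, 4} are pairwise adjacent, and any tree decomposition puts a clique entirely inside one bag — forcing width ≥ 3. Hence tw(G) = 3 exactly.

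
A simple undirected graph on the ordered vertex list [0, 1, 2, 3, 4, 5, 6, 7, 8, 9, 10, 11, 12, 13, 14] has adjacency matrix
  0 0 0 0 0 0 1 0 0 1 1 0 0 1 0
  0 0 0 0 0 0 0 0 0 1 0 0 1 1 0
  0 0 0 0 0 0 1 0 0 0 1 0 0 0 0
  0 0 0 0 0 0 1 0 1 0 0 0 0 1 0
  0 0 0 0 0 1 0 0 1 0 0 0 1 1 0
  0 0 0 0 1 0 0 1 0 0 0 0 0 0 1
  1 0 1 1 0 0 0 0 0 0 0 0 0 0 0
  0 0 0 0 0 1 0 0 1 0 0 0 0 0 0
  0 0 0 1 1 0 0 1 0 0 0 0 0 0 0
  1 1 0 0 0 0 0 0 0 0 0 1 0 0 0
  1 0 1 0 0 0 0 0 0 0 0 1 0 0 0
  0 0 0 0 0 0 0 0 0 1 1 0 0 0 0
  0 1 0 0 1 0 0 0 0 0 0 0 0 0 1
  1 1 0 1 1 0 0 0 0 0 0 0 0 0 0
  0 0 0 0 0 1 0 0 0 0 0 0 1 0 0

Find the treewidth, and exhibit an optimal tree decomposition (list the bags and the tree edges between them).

Each bag holds 4 vertices, so the decomposition has width 3, which upper-bounds the treewidth. For the lower bound: the 4 vertex sets {2,10,11}, {6}, {0}, {1,3,9,13} are disjoint, each induces a connected subgraph, and every pair is joined by at least one edge of G. Contracting each set to a single vertex therefore yields K_{4} as a minor, and since treewidth is minor-monotone, tw(G) ≥ tw(K_{4}) = 3. Therefore the treewidth is 3.

Treewidth 3.
One such decomposition:
Bags: B1 = {2, 6, 10, 11}  B2 = {0, 6, 10, 11}  B3 = {0, 6, 9, 11}  B4 = {0, 3, 6, 9}  B5 = {0, 3, 9, 13}  B6 = {1, 3, 9, 13}  B7 = {1, 3, 8, 13}  B8 = {1, 4, 8, 13}  B9 = {1, 4, 8, 12}  B10 = {4, 7, 8, 12}  B11 = {4, 5, 7, 12}  B12 = {5, 7, 12, 14}
Tree: B1–B2, B2–B3, B3–B4, B4–B5, B5–B6, B6–B7, B7–B8, B8–B9, B9–B10, B10–B11, B11–B12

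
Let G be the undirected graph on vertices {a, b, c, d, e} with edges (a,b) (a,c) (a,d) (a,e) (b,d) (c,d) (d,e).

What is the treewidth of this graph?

2

A width-2 tree decomposition is:
Bags: B1 = {a, d, e}  B2 = {a, c, d}  B3 = {a, b, d}
Tree: B1–B2, B1–B3
Each bag holds 3 vertices, so the decomposition has width 2, which upper-bounds the treewidth. On the other hand G contains the 3-clique {a, d, e}. A clique must lie in a single bag of any decomposition, so no decomposition can have width below 2. The upper and lower bounds meet at 2, so that is the treewidth.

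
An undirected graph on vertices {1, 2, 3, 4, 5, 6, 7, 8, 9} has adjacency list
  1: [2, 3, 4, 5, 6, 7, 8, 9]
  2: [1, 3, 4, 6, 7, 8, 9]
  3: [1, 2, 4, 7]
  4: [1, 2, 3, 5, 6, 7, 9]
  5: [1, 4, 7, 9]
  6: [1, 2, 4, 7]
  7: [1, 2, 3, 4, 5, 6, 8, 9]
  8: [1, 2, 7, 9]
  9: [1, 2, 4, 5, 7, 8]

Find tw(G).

4

A width-4 tree decomposition is:
Bags: B1 = {1, 2, 7, 8, 9}  B2 = {1, 2, 4, 7, 9}  B3 = {1, 4, 5, 7, 9}  B4 = {1, 2, 4, 6, 7}  B5 = {1, 2, 3, 4, 7}
Tree: B1–B2, B2–B3, B2–B4, B4–B5
Every bag has size at most 5, so the width is 5 − 1 = 4 and tw(G) ≤ 4. On the other hand G contains the 5-clique {1, 2, 7, 8, 9}. A clique must lie in a single bag of any decomposition, so no decomposition can have width below 4. Hence tw(G) = 4 exactly.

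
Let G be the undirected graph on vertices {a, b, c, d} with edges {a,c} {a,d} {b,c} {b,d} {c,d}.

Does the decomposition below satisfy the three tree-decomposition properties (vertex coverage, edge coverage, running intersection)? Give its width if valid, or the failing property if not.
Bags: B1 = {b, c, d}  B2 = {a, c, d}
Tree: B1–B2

Every vertex of G appears in some bag (union = {a, b, c, d}); every edge is covered by a bag; and for each vertex v the set of bags containing v is connected in the bag tree. The decomposition is therefore valid. The largest bag has 3 vertices, so the width is 2.

Yes; width 2.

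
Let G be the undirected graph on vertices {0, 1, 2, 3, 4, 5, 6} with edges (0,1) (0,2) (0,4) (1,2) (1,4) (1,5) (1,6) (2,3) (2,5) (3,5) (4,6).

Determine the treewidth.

2

A width-2 tree decomposition is:
Bags: B1 = {0, 1, 4}  B2 = {0, 1, 2}  B3 = {1, 2, 5}  B4 = {1, 4, 6}  B5 = {2, 3, 5}
Tree: B1–B2, B2–B3, B1–B4, B3–B5
The largest bag has 3 vertices, giving width 2; this decomposition certifies tw(G) ≤ 2. Conversely, {0, 1, 2} is a clique of size 3, and the vertices of any clique must share a bag in every tree decomposition; so some bag has ≥ 3 vertices and tw(G) ≥ 2. The upper and lower bounds meet at 2, so that is the treewidth.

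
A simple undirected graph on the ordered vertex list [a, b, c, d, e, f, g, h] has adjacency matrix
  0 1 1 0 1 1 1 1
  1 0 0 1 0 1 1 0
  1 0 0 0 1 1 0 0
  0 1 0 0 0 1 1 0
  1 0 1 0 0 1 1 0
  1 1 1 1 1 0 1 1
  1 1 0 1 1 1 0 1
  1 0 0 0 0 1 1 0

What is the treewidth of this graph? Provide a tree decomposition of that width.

Every bag has size at most 4, so the width is 4 − 1 = 3 and tw(G) ≤ 3. Conversely, {b, d, f, g} is a clique of size 4, and the vertices of any clique must share a bag in every tree decomposition; so some bag has ≥ 4 vertices and tw(G) ≥ 3. Hence tw(G) = 3 exactly.

Treewidth 3.
Bags: B1 = {a, e, f, g}  B2 = {a, f, g, h}  B3 = {a, b, f, g}  B4 = {a, c, e, f}  B5 = {b, d, f, g}
Tree: B1–B2, B1–B3, B1–B4, B3–B5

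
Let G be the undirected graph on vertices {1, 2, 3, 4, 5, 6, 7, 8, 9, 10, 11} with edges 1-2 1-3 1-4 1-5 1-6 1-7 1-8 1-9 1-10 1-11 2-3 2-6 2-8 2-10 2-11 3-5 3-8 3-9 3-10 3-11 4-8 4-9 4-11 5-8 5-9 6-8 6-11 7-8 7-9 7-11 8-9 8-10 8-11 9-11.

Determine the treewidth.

4

A width-4 tree decomposition is:
Bags: B1 = {1, 3, 8, 9, 11}  B2 = {1, 3, 5, 8, 9}  B3 = {1, 2, 3, 8, 11}  B4 = {1, 7, 8, 9, 11}  B5 = {1, 2, 3, 8, 10}  B6 = {1, 4, 8, 9, 11}  B7 = {1, 2, 6, 8, 11}
Tree: B1–B2, B1–B3, B1–B4, B3–B5, B1–B6, B3–B7
The largest bag has 5 vertices, giving width 4; this decomposition certifies tw(G) ≤ 4. Conversely, {1, 2, 3, 8, 10} is a clique of size 5, and the vertices of any clique must share a bag in every tree decomposition; so some bag has ≥ 5 vertices and tw(G) ≥ 4. Therefore the treewidth is 4.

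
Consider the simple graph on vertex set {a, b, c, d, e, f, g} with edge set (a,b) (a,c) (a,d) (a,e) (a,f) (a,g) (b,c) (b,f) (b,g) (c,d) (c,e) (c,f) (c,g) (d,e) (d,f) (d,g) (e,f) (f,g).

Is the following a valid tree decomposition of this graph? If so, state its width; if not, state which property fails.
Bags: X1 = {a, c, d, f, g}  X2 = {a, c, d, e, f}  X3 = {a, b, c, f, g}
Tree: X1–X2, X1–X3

Checking the three conditions: (i) the bags cover all of {a, b, c, d, e, f, g}; (ii) for each edge, some bag contains both endpoints; (iii) the bags containing any fixed vertex form a subtree. All hold, so the decomposition is valid with width 5 − 1 = 4.

Yes; width 4.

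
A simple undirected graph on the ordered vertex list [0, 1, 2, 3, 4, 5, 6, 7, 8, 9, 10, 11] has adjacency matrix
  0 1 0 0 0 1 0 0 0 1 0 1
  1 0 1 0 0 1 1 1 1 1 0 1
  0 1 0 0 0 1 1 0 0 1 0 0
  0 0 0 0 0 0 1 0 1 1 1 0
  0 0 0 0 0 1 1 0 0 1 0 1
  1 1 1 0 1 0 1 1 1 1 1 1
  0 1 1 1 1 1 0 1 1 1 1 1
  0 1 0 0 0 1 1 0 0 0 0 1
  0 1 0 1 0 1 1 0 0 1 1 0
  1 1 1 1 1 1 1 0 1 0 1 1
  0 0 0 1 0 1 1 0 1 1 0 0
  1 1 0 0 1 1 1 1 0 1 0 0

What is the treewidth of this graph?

A width-4 tree decomposition is:
Bags: B1 = {1, 5, 6, 8, 9}  B2 = {1, 5, 6, 9, 11}  B3 = {0, 1, 5, 9, 11}  B4 = {1, 2, 5, 6, 9}  B5 = {5, 6, 8, 9, 10}  B6 = {1, 5, 6, 7, 11}  B7 = {4, 5, 6, 9, 11}  B8 = {3, 6, 8, 9, 10}
Tree: B1–B2, B2–B3, B2–B4, B1–B5, B2–B6, B2–B7, B5–B8
Every bag has size at most 5, so the width is 5 − 1 = 4 and tw(G) ≤ 4. For the lower bound, the 5 vertices {3, 6, 8, 9, 10} are pairwise adjacent, and any tree decomposition puts a clique entirely inside one bag — forcing width ≥ 4. Hence tw(G) = 4 exactly.

4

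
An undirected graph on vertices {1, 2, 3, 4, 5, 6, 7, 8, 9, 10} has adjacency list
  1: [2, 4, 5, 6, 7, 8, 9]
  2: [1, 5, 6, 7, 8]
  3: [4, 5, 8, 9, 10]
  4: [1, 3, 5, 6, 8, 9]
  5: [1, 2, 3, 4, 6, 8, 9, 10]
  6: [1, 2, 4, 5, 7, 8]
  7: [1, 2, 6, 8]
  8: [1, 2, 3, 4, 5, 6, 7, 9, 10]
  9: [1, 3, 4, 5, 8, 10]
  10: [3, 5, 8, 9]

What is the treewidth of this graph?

A width-4 tree decomposition is:
Bags: B1 = {1, 4, 5, 6, 8}  B2 = {1, 2, 5, 6, 8}  B3 = {1, 4, 5, 8, 9}  B4 = {3, 4, 5, 8, 9}  B5 = {1, 2, 6, 7, 8}  B6 = {3, 5, 8, 9, 10}
Tree: B1–B2, B1–B3, B3–B4, B2–B5, B4–B6
Each bag holds 5 vertices, so the decomposition has width 4, which upper-bounds the treewidth. For the lower bound, the 5 vertices {1, 2, 5, 6, 8} are pairwise adjacent, and any tree decomposition puts a clique entirely inside one bag — forcing width ≥ 4. Combining the bounds, tw(G) = 4.

4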